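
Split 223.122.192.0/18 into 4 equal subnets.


New prefix = 18 + 2 = 20
Each subnet has 4096 addresses
  223.122.192.0/20
  223.122.208.0/20
  223.122.224.0/20
  223.122.240.0/20
Subnets: 223.122.192.0/20, 223.122.208.0/20, 223.122.224.0/20, 223.122.240.0/20


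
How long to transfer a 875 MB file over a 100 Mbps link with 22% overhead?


Effective throughput = 100 * (1 - 22/100) = 78 Mbps
File size in Mb = 875 * 8 = 7000 Mb
Time = 7000 / 78
Time = 89.7436 seconds


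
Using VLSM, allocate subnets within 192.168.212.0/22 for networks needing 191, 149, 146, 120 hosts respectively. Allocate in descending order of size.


191 hosts -> /24 (254 usable): 192.168.212.0/24
149 hosts -> /24 (254 usable): 192.168.213.0/24
146 hosts -> /24 (254 usable): 192.168.214.0/24
120 hosts -> /25 (126 usable): 192.168.215.0/25
Allocation: 192.168.212.0/24 (191 hosts, 254 usable); 192.168.213.0/24 (149 hosts, 254 usable); 192.168.214.0/24 (146 hosts, 254 usable); 192.168.215.0/25 (120 hosts, 126 usable)


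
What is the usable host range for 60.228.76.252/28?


Network: 60.228.76.240
Broadcast: 60.228.76.255
First usable = network + 1
Last usable = broadcast - 1
Range: 60.228.76.241 to 60.228.76.254


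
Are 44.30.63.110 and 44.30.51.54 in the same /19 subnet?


Mask: 255.255.224.0
44.30.63.110 AND mask = 44.30.32.0
44.30.51.54 AND mask = 44.30.32.0
Yes, same subnet (44.30.32.0)


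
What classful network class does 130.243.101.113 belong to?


First octet: 130
Binary: 10000010
10xxxxxx -> Class B (128-191)
Class B, default mask 255.255.0.0 (/16)


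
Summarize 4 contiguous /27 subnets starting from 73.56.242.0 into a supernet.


Original prefix: /27
Number of subnets: 4 = 2^2
New prefix = 27 - 2 = 25
Supernet: 73.56.242.0/25


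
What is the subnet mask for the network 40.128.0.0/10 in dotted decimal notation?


/10 means 10 network bits, 22 host bits
Binary: 11111111110000000000000000000000
Mask: 255.192.0.0


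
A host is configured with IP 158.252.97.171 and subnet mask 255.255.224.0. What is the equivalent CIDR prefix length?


Binary: 11111111.11111111.11100000.00000000
Count leading 1s
Prefix: /19


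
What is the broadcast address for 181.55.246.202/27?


Network: 181.55.246.192/27
Host bits = 5
Set all host bits to 1:
Broadcast: 181.55.246.223


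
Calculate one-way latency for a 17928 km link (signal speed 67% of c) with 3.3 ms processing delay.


Speed = 0.67 * 3e5 km/s = 201000 km/s
Propagation delay = 17928 / 201000 = 0.0892 s = 89.194 ms
Processing delay = 3.3 ms
Total one-way latency = 92.494 ms


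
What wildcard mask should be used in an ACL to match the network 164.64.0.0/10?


Subnet mask: 255.192.0.0
Wildcard = 255.255.255.255 - subnet mask
255 - 255 = 0
255 - 192 = 63
255 - 0 = 255
255 - 0 = 255
Wildcard: 0.63.255.255


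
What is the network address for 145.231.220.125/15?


IP:   10010001.11100111.11011100.01111101
Mask: 11111111.11111110.00000000.00000000
AND operation:
Net:  10010001.11100110.00000000.00000000
Network: 145.230.0.0/15


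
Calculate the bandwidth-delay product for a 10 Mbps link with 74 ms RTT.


BDP = bandwidth * RTT
= 10 Mbps * 74 ms
= 10 * 1e6 * 74 / 1000 bits
= 740000 bits
= 92500 bytes
= 90.332 KB
BDP = 740000 bits (92500 bytes)


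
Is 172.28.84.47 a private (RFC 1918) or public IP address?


RFC 1918 private ranges:
  10.0.0.0/8 (10.0.0.0 - 10.255.255.255)
  172.16.0.0/12 (172.16.0.0 - 172.31.255.255)
  192.168.0.0/16 (192.168.0.0 - 192.168.255.255)
Private (in 172.16.0.0/12)


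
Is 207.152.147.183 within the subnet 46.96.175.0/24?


Subnet network: 46.96.175.0
Test IP AND mask: 207.152.147.0
No, 207.152.147.183 is not in 46.96.175.0/24


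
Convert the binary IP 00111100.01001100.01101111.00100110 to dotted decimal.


00111100 = 60
01001100 = 76
01101111 = 111
00100110 = 38
IP: 60.76.111.38


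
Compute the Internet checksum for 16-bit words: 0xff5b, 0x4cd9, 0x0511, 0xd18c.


Sum all words (with carry folding):
+ 0xff5b = 0xff5b
+ 0x4cd9 = 0x4c35
+ 0x0511 = 0x5146
+ 0xd18c = 0x22d3
One's complement: ~0x22d3
Checksum = 0xdd2c


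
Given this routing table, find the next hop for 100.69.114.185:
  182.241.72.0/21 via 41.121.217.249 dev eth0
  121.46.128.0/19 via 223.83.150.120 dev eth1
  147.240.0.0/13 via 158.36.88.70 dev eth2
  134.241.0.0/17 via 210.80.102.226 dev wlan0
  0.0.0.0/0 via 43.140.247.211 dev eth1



Longest prefix match for 100.69.114.185:
  /21 182.241.72.0: no
  /19 121.46.128.0: no
  /13 147.240.0.0: no
  /17 134.241.0.0: no
  /0 0.0.0.0: MATCH
Selected: next-hop 43.140.247.211 via eth1 (matched /0)


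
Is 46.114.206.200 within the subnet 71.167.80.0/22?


Subnet network: 71.167.80.0
Test IP AND mask: 46.114.204.0
No, 46.114.206.200 is not in 71.167.80.0/22


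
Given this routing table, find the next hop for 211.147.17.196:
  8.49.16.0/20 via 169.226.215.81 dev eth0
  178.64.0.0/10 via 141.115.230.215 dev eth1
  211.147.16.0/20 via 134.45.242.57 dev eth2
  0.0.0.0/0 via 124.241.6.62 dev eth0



Longest prefix match for 211.147.17.196:
  /20 8.49.16.0: no
  /10 178.64.0.0: no
  /20 211.147.16.0: MATCH
  /0 0.0.0.0: MATCH
Selected: next-hop 134.45.242.57 via eth2 (matched /20)


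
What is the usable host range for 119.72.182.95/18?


Network: 119.72.128.0
Broadcast: 119.72.191.255
First usable = network + 1
Last usable = broadcast - 1
Range: 119.72.128.1 to 119.72.191.254


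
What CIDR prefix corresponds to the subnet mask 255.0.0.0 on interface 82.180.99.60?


Binary: 11111111.00000000.00000000.00000000
Count leading 1s
Prefix: /8


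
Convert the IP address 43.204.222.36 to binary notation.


43 = 00101011
204 = 11001100
222 = 11011110
36 = 00100100
Binary: 00101011.11001100.11011110.00100100


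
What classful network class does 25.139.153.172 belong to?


First octet: 25
Binary: 00011001
0xxxxxxx -> Class A (1-126)
Class A, default mask 255.0.0.0 (/8)


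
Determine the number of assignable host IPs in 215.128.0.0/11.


Host bits = 32 - 11 = 21
Total addresses = 2^21 = 2097152
Usable = total - 2 (network and broadcast)
Usable hosts: 2097150


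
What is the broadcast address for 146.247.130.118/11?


Network: 146.224.0.0/11
Host bits = 21
Set all host bits to 1:
Broadcast: 146.255.255.255


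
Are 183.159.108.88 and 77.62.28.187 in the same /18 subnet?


Mask: 255.255.192.0
183.159.108.88 AND mask = 183.159.64.0
77.62.28.187 AND mask = 77.62.0.0
No, different subnets (183.159.64.0 vs 77.62.0.0)


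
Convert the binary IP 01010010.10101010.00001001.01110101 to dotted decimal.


01010010 = 82
10101010 = 170
00001001 = 9
01110101 = 117
IP: 82.170.9.117


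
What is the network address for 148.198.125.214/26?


IP:   10010100.11000110.01111101.11010110
Mask: 11111111.11111111.11111111.11000000
AND operation:
Net:  10010100.11000110.01111101.11000000
Network: 148.198.125.192/26


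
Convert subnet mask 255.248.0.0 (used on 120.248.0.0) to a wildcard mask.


Subnet mask: 255.248.0.0
Wildcard = 255.255.255.255 - subnet mask
255 - 255 = 0
255 - 248 = 7
255 - 0 = 255
255 - 0 = 255
Wildcard: 0.7.255.255


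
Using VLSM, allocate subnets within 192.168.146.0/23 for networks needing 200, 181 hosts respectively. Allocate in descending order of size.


200 hosts -> /24 (254 usable): 192.168.146.0/24
181 hosts -> /24 (254 usable): 192.168.147.0/24
Allocation: 192.168.146.0/24 (200 hosts, 254 usable); 192.168.147.0/24 (181 hosts, 254 usable)


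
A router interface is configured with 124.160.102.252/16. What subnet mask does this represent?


/16 means 16 network bits, 16 host bits
Binary: 11111111111111110000000000000000
Mask: 255.255.0.0


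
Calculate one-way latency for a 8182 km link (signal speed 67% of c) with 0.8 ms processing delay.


Speed = 0.67 * 3e5 km/s = 201000 km/s
Propagation delay = 8182 / 201000 = 0.0407 s = 40.7065 ms
Processing delay = 0.8 ms
Total one-way latency = 41.5065 ms


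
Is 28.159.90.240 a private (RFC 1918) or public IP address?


RFC 1918 private ranges:
  10.0.0.0/8 (10.0.0.0 - 10.255.255.255)
  172.16.0.0/12 (172.16.0.0 - 172.31.255.255)
  192.168.0.0/16 (192.168.0.0 - 192.168.255.255)
Public (not in any RFC 1918 range)


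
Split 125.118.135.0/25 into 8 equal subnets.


New prefix = 25 + 3 = 28
Each subnet has 16 addresses
  125.118.135.0/28
  125.118.135.16/28
  125.118.135.32/28
  125.118.135.48/28
  125.118.135.64/28
  125.118.135.80/28
  125.118.135.96/28
  125.118.135.112/28
Subnets: 125.118.135.0/28, 125.118.135.16/28, 125.118.135.32/28, 125.118.135.48/28, 125.118.135.64/28, 125.118.135.80/28, 125.118.135.96/28, 125.118.135.112/28


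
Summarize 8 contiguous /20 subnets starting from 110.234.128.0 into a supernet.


Original prefix: /20
Number of subnets: 8 = 2^3
New prefix = 20 - 3 = 17
Supernet: 110.234.128.0/17


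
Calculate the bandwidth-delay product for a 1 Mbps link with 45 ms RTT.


BDP = bandwidth * RTT
= 1 Mbps * 45 ms
= 1 * 1e6 * 45 / 1000 bits
= 45000 bits
= 5625 bytes
= 5.4932 KB
BDP = 45000 bits (5625 bytes)


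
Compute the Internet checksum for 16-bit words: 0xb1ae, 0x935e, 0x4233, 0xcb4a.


Sum all words (with carry folding):
+ 0xb1ae = 0xb1ae
+ 0x935e = 0x450d
+ 0x4233 = 0x8740
+ 0xcb4a = 0x528b
One's complement: ~0x528b
Checksum = 0xad74


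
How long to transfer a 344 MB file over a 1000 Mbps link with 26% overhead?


Effective throughput = 1000 * (1 - 26/100) = 740 Mbps
File size in Mb = 344 * 8 = 2752 Mb
Time = 2752 / 740
Time = 3.7189 seconds


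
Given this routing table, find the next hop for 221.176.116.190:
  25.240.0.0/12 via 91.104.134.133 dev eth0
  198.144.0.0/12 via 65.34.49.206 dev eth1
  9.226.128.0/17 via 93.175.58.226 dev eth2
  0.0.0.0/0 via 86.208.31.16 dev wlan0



Longest prefix match for 221.176.116.190:
  /12 25.240.0.0: no
  /12 198.144.0.0: no
  /17 9.226.128.0: no
  /0 0.0.0.0: MATCH
Selected: next-hop 86.208.31.16 via wlan0 (matched /0)


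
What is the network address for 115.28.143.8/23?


IP:   01110011.00011100.10001111.00001000
Mask: 11111111.11111111.11111110.00000000
AND operation:
Net:  01110011.00011100.10001110.00000000
Network: 115.28.142.0/23


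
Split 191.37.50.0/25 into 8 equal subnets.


New prefix = 25 + 3 = 28
Each subnet has 16 addresses
  191.37.50.0/28
  191.37.50.16/28
  191.37.50.32/28
  191.37.50.48/28
  191.37.50.64/28
  191.37.50.80/28
  191.37.50.96/28
  191.37.50.112/28
Subnets: 191.37.50.0/28, 191.37.50.16/28, 191.37.50.32/28, 191.37.50.48/28, 191.37.50.64/28, 191.37.50.80/28, 191.37.50.96/28, 191.37.50.112/28


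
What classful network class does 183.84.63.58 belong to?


First octet: 183
Binary: 10110111
10xxxxxx -> Class B (128-191)
Class B, default mask 255.255.0.0 (/16)


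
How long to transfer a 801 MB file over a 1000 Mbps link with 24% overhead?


Effective throughput = 1000 * (1 - 24/100) = 760 Mbps
File size in Mb = 801 * 8 = 6408 Mb
Time = 6408 / 760
Time = 8.4316 seconds


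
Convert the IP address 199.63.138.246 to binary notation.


199 = 11000111
63 = 00111111
138 = 10001010
246 = 11110110
Binary: 11000111.00111111.10001010.11110110


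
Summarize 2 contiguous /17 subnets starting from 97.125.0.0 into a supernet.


Original prefix: /17
Number of subnets: 2 = 2^1
New prefix = 17 - 1 = 16
Supernet: 97.125.0.0/16


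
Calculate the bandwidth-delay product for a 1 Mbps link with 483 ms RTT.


BDP = bandwidth * RTT
= 1 Mbps * 483 ms
= 1 * 1e6 * 483 / 1000 bits
= 483000 bits
= 60375 bytes
= 58.96 KB
BDP = 483000 bits (60375 bytes)


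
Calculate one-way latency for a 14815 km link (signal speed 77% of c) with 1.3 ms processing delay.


Speed = 0.77 * 3e5 km/s = 231000 km/s
Propagation delay = 14815 / 231000 = 0.0641 s = 64.1342 ms
Processing delay = 1.3 ms
Total one-way latency = 65.4342 ms


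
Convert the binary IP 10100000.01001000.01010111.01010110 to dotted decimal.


10100000 = 160
01001000 = 72
01010111 = 87
01010110 = 86
IP: 160.72.87.86


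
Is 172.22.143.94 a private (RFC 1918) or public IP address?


RFC 1918 private ranges:
  10.0.0.0/8 (10.0.0.0 - 10.255.255.255)
  172.16.0.0/12 (172.16.0.0 - 172.31.255.255)
  192.168.0.0/16 (192.168.0.0 - 192.168.255.255)
Private (in 172.16.0.0/12)


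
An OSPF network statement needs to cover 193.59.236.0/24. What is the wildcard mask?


Subnet mask: 255.255.255.0
Wildcard = 255.255.255.255 - subnet mask
255 - 255 = 0
255 - 255 = 0
255 - 255 = 0
255 - 0 = 255
Wildcard: 0.0.0.255


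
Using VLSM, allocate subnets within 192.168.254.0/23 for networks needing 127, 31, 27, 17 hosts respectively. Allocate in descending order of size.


127 hosts -> /24 (254 usable): 192.168.254.0/24
31 hosts -> /26 (62 usable): 192.168.255.0/26
27 hosts -> /27 (30 usable): 192.168.255.64/27
17 hosts -> /27 (30 usable): 192.168.255.96/27
Allocation: 192.168.254.0/24 (127 hosts, 254 usable); 192.168.255.0/26 (31 hosts, 62 usable); 192.168.255.64/27 (27 hosts, 30 usable); 192.168.255.96/27 (17 hosts, 30 usable)


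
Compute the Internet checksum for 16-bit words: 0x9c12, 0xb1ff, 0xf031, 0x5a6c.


Sum all words (with carry folding):
+ 0x9c12 = 0x9c12
+ 0xb1ff = 0x4e12
+ 0xf031 = 0x3e44
+ 0x5a6c = 0x98b0
One's complement: ~0x98b0
Checksum = 0x674f


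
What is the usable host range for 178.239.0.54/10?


Network: 178.192.0.0
Broadcast: 178.255.255.255
First usable = network + 1
Last usable = broadcast - 1
Range: 178.192.0.1 to 178.255.255.254


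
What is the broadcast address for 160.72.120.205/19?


Network: 160.72.96.0/19
Host bits = 13
Set all host bits to 1:
Broadcast: 160.72.127.255


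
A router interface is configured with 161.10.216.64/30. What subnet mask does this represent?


/30 means 30 network bits, 2 host bits
Binary: 11111111111111111111111111111100
Mask: 255.255.255.252


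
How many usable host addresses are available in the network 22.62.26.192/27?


Host bits = 32 - 27 = 5
Total addresses = 2^5 = 32
Usable = total - 2 (network and broadcast)
Usable hosts: 30


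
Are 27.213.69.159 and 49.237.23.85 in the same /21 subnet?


Mask: 255.255.248.0
27.213.69.159 AND mask = 27.213.64.0
49.237.23.85 AND mask = 49.237.16.0
No, different subnets (27.213.64.0 vs 49.237.16.0)


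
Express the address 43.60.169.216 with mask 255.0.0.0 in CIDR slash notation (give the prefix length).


Binary: 11111111.00000000.00000000.00000000
Count leading 1s
Prefix: /8


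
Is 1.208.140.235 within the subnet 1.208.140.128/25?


Subnet network: 1.208.140.128
Test IP AND mask: 1.208.140.128
Yes, 1.208.140.235 is in 1.208.140.128/25


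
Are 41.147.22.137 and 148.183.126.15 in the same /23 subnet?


Mask: 255.255.254.0
41.147.22.137 AND mask = 41.147.22.0
148.183.126.15 AND mask = 148.183.126.0
No, different subnets (41.147.22.0 vs 148.183.126.0)


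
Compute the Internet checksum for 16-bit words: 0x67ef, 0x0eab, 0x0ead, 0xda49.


Sum all words (with carry folding):
+ 0x67ef = 0x67ef
+ 0x0eab = 0x769a
+ 0x0ead = 0x8547
+ 0xda49 = 0x5f91
One's complement: ~0x5f91
Checksum = 0xa06e


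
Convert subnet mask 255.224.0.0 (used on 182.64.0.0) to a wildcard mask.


Subnet mask: 255.224.0.0
Wildcard = 255.255.255.255 - subnet mask
255 - 255 = 0
255 - 224 = 31
255 - 0 = 255
255 - 0 = 255
Wildcard: 0.31.255.255


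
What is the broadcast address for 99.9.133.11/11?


Network: 99.0.0.0/11
Host bits = 21
Set all host bits to 1:
Broadcast: 99.31.255.255


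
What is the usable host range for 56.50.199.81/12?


Network: 56.48.0.0
Broadcast: 56.63.255.255
First usable = network + 1
Last usable = broadcast - 1
Range: 56.48.0.1 to 56.63.255.254


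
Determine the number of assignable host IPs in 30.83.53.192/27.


Host bits = 32 - 27 = 5
Total addresses = 2^5 = 32
Usable = total - 2 (network and broadcast)
Usable hosts: 30


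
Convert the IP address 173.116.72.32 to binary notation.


173 = 10101101
116 = 01110100
72 = 01001000
32 = 00100000
Binary: 10101101.01110100.01001000.00100000


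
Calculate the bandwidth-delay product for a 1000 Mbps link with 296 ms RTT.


BDP = bandwidth * RTT
= 1000 Mbps * 296 ms
= 1000 * 1e6 * 296 / 1000 bits
= 296000000 bits
= 37000000 bytes
= 36132.8125 KB
BDP = 296000000 bits (37000000 bytes)


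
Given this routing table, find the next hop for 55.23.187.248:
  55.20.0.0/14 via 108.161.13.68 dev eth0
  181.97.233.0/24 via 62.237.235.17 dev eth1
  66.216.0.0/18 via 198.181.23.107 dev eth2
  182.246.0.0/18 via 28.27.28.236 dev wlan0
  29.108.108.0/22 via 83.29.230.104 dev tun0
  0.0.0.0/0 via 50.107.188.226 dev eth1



Longest prefix match for 55.23.187.248:
  /14 55.20.0.0: MATCH
  /24 181.97.233.0: no
  /18 66.216.0.0: no
  /18 182.246.0.0: no
  /22 29.108.108.0: no
  /0 0.0.0.0: MATCH
Selected: next-hop 108.161.13.68 via eth0 (matched /14)


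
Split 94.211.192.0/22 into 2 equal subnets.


New prefix = 22 + 1 = 23
Each subnet has 512 addresses
  94.211.192.0/23
  94.211.194.0/23
Subnets: 94.211.192.0/23, 94.211.194.0/23


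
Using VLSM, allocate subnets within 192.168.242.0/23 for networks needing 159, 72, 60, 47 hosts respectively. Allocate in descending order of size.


159 hosts -> /24 (254 usable): 192.168.242.0/24
72 hosts -> /25 (126 usable): 192.168.243.0/25
60 hosts -> /26 (62 usable): 192.168.243.128/26
47 hosts -> /26 (62 usable): 192.168.243.192/26
Allocation: 192.168.242.0/24 (159 hosts, 254 usable); 192.168.243.0/25 (72 hosts, 126 usable); 192.168.243.128/26 (60 hosts, 62 usable); 192.168.243.192/26 (47 hosts, 62 usable)


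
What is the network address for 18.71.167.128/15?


IP:   00010010.01000111.10100111.10000000
Mask: 11111111.11111110.00000000.00000000
AND operation:
Net:  00010010.01000110.00000000.00000000
Network: 18.70.0.0/15


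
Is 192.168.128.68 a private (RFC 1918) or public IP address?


RFC 1918 private ranges:
  10.0.0.0/8 (10.0.0.0 - 10.255.255.255)
  172.16.0.0/12 (172.16.0.0 - 172.31.255.255)
  192.168.0.0/16 (192.168.0.0 - 192.168.255.255)
Private (in 192.168.0.0/16)


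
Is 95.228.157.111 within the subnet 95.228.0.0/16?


Subnet network: 95.228.0.0
Test IP AND mask: 95.228.0.0
Yes, 95.228.157.111 is in 95.228.0.0/16


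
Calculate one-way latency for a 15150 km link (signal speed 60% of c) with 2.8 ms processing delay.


Speed = 0.6 * 3e5 km/s = 180000 km/s
Propagation delay = 15150 / 180000 = 0.0842 s = 84.1667 ms
Processing delay = 2.8 ms
Total one-way latency = 86.9667 ms


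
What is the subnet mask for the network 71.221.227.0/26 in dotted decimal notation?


/26 means 26 network bits, 6 host bits
Binary: 11111111111111111111111111000000
Mask: 255.255.255.192


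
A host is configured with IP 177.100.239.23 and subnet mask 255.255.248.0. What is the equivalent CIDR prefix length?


Binary: 11111111.11111111.11111000.00000000
Count leading 1s
Prefix: /21


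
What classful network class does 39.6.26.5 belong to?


First octet: 39
Binary: 00100111
0xxxxxxx -> Class A (1-126)
Class A, default mask 255.0.0.0 (/8)


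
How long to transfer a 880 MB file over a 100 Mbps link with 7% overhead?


Effective throughput = 100 * (1 - 7/100) = 93 Mbps
File size in Mb = 880 * 8 = 7040 Mb
Time = 7040 / 93
Time = 75.6989 seconds


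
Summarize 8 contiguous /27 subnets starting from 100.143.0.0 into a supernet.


Original prefix: /27
Number of subnets: 8 = 2^3
New prefix = 27 - 3 = 24
Supernet: 100.143.0.0/24


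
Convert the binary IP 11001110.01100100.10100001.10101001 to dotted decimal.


11001110 = 206
01100100 = 100
10100001 = 161
10101001 = 169
IP: 206.100.161.169


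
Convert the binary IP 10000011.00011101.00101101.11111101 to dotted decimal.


10000011 = 131
00011101 = 29
00101101 = 45
11111101 = 253
IP: 131.29.45.253


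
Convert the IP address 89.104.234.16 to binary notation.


89 = 01011001
104 = 01101000
234 = 11101010
16 = 00010000
Binary: 01011001.01101000.11101010.00010000


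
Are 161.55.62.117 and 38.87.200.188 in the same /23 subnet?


Mask: 255.255.254.0
161.55.62.117 AND mask = 161.55.62.0
38.87.200.188 AND mask = 38.87.200.0
No, different subnets (161.55.62.0 vs 38.87.200.0)


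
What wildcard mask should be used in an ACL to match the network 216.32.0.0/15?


Subnet mask: 255.254.0.0
Wildcard = 255.255.255.255 - subnet mask
255 - 255 = 0
255 - 254 = 1
255 - 0 = 255
255 - 0 = 255
Wildcard: 0.1.255.255


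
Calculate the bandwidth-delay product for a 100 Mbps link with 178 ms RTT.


BDP = bandwidth * RTT
= 100 Mbps * 178 ms
= 100 * 1e6 * 178 / 1000 bits
= 17800000 bits
= 2225000 bytes
= 2172.8516 KB
BDP = 17800000 bits (2225000 bytes)


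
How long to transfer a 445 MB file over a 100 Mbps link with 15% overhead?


Effective throughput = 100 * (1 - 15/100) = 85 Mbps
File size in Mb = 445 * 8 = 3560 Mb
Time = 3560 / 85
Time = 41.8824 seconds


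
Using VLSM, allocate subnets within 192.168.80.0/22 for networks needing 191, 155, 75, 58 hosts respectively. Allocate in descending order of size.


191 hosts -> /24 (254 usable): 192.168.80.0/24
155 hosts -> /24 (254 usable): 192.168.81.0/24
75 hosts -> /25 (126 usable): 192.168.82.0/25
58 hosts -> /26 (62 usable): 192.168.82.128/26
Allocation: 192.168.80.0/24 (191 hosts, 254 usable); 192.168.81.0/24 (155 hosts, 254 usable); 192.168.82.0/25 (75 hosts, 126 usable); 192.168.82.128/26 (58 hosts, 62 usable)


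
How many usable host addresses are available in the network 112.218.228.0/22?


Host bits = 32 - 22 = 10
Total addresses = 2^10 = 1024
Usable = total - 2 (network and broadcast)
Usable hosts: 1022


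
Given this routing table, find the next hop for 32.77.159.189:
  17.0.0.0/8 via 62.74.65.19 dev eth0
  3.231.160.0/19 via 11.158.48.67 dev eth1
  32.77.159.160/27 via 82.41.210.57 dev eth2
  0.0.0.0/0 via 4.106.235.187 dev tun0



Longest prefix match for 32.77.159.189:
  /8 17.0.0.0: no
  /19 3.231.160.0: no
  /27 32.77.159.160: MATCH
  /0 0.0.0.0: MATCH
Selected: next-hop 82.41.210.57 via eth2 (matched /27)


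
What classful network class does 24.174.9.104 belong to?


First octet: 24
Binary: 00011000
0xxxxxxx -> Class A (1-126)
Class A, default mask 255.0.0.0 (/8)


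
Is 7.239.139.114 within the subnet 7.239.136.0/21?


Subnet network: 7.239.136.0
Test IP AND mask: 7.239.136.0
Yes, 7.239.139.114 is in 7.239.136.0/21


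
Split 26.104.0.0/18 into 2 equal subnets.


New prefix = 18 + 1 = 19
Each subnet has 8192 addresses
  26.104.0.0/19
  26.104.32.0/19
Subnets: 26.104.0.0/19, 26.104.32.0/19


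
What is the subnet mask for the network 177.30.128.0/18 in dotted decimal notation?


/18 means 18 network bits, 14 host bits
Binary: 11111111111111111100000000000000
Mask: 255.255.192.0


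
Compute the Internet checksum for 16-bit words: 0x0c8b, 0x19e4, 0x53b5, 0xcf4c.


Sum all words (with carry folding):
+ 0x0c8b = 0x0c8b
+ 0x19e4 = 0x266f
+ 0x53b5 = 0x7a24
+ 0xcf4c = 0x4971
One's complement: ~0x4971
Checksum = 0xb68e


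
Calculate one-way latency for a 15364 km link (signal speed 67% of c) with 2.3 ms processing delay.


Speed = 0.67 * 3e5 km/s = 201000 km/s
Propagation delay = 15364 / 201000 = 0.0764 s = 76.4378 ms
Processing delay = 2.3 ms
Total one-way latency = 78.7378 ms


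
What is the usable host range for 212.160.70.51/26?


Network: 212.160.70.0
Broadcast: 212.160.70.63
First usable = network + 1
Last usable = broadcast - 1
Range: 212.160.70.1 to 212.160.70.62


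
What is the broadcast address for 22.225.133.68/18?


Network: 22.225.128.0/18
Host bits = 14
Set all host bits to 1:
Broadcast: 22.225.191.255


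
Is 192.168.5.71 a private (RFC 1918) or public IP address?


RFC 1918 private ranges:
  10.0.0.0/8 (10.0.0.0 - 10.255.255.255)
  172.16.0.0/12 (172.16.0.0 - 172.31.255.255)
  192.168.0.0/16 (192.168.0.0 - 192.168.255.255)
Private (in 192.168.0.0/16)


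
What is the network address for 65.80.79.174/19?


IP:   01000001.01010000.01001111.10101110
Mask: 11111111.11111111.11100000.00000000
AND operation:
Net:  01000001.01010000.01000000.00000000
Network: 65.80.64.0/19


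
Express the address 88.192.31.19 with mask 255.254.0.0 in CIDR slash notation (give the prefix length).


Binary: 11111111.11111110.00000000.00000000
Count leading 1s
Prefix: /15


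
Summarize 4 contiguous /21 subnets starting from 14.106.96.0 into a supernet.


Original prefix: /21
Number of subnets: 4 = 2^2
New prefix = 21 - 2 = 19
Supernet: 14.106.96.0/19


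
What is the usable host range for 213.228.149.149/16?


Network: 213.228.0.0
Broadcast: 213.228.255.255
First usable = network + 1
Last usable = broadcast - 1
Range: 213.228.0.1 to 213.228.255.254


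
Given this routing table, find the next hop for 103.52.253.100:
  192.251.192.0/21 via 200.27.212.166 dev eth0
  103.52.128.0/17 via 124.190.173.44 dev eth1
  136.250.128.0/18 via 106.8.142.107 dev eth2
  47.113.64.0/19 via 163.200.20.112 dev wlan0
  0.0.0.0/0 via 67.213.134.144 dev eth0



Longest prefix match for 103.52.253.100:
  /21 192.251.192.0: no
  /17 103.52.128.0: MATCH
  /18 136.250.128.0: no
  /19 47.113.64.0: no
  /0 0.0.0.0: MATCH
Selected: next-hop 124.190.173.44 via eth1 (matched /17)


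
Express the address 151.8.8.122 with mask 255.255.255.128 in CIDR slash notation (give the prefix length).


Binary: 11111111.11111111.11111111.10000000
Count leading 1s
Prefix: /25


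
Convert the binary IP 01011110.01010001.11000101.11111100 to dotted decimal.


01011110 = 94
01010001 = 81
11000101 = 197
11111100 = 252
IP: 94.81.197.252


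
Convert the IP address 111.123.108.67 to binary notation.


111 = 01101111
123 = 01111011
108 = 01101100
67 = 01000011
Binary: 01101111.01111011.01101100.01000011


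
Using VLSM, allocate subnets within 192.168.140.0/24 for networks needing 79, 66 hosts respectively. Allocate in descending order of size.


79 hosts -> /25 (126 usable): 192.168.140.0/25
66 hosts -> /25 (126 usable): 192.168.140.128/25
Allocation: 192.168.140.0/25 (79 hosts, 126 usable); 192.168.140.128/25 (66 hosts, 126 usable)


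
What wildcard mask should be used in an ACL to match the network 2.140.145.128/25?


Subnet mask: 255.255.255.128
Wildcard = 255.255.255.255 - subnet mask
255 - 255 = 0
255 - 255 = 0
255 - 255 = 0
255 - 128 = 127
Wildcard: 0.0.0.127


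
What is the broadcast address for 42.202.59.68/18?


Network: 42.202.0.0/18
Host bits = 14
Set all host bits to 1:
Broadcast: 42.202.63.255


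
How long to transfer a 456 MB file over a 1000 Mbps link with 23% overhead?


Effective throughput = 1000 * (1 - 23/100) = 770 Mbps
File size in Mb = 456 * 8 = 3648 Mb
Time = 3648 / 770
Time = 4.7377 seconds


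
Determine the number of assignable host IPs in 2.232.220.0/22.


Host bits = 32 - 22 = 10
Total addresses = 2^10 = 1024
Usable = total - 2 (network and broadcast)
Usable hosts: 1022


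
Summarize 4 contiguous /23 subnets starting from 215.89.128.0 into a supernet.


Original prefix: /23
Number of subnets: 4 = 2^2
New prefix = 23 - 2 = 21
Supernet: 215.89.128.0/21


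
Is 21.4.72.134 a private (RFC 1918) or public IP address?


RFC 1918 private ranges:
  10.0.0.0/8 (10.0.0.0 - 10.255.255.255)
  172.16.0.0/12 (172.16.0.0 - 172.31.255.255)
  192.168.0.0/16 (192.168.0.0 - 192.168.255.255)
Public (not in any RFC 1918 range)


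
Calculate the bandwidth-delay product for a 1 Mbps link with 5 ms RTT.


BDP = bandwidth * RTT
= 1 Mbps * 5 ms
= 1 * 1e6 * 5 / 1000 bits
= 5000 bits
= 625 bytes
BDP = 5000 bits (625 bytes)


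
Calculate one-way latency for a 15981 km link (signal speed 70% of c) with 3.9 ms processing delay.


Speed = 0.7 * 3e5 km/s = 210000 km/s
Propagation delay = 15981 / 210000 = 0.0761 s = 76.1 ms
Processing delay = 3.9 ms
Total one-way latency = 80 ms


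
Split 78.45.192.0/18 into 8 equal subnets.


New prefix = 18 + 3 = 21
Each subnet has 2048 addresses
  78.45.192.0/21
  78.45.200.0/21
  78.45.208.0/21
  78.45.216.0/21
  78.45.224.0/21
  78.45.232.0/21
  78.45.240.0/21
  78.45.248.0/21
Subnets: 78.45.192.0/21, 78.45.200.0/21, 78.45.208.0/21, 78.45.216.0/21, 78.45.224.0/21, 78.45.232.0/21, 78.45.240.0/21, 78.45.248.0/21


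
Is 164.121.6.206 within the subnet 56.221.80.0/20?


Subnet network: 56.221.80.0
Test IP AND mask: 164.121.0.0
No, 164.121.6.206 is not in 56.221.80.0/20


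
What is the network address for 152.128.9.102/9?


IP:   10011000.10000000.00001001.01100110
Mask: 11111111.10000000.00000000.00000000
AND operation:
Net:  10011000.10000000.00000000.00000000
Network: 152.128.0.0/9


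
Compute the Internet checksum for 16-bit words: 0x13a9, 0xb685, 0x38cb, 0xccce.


Sum all words (with carry folding):
+ 0x13a9 = 0x13a9
+ 0xb685 = 0xca2e
+ 0x38cb = 0x02fa
+ 0xccce = 0xcfc8
One's complement: ~0xcfc8
Checksum = 0x3037


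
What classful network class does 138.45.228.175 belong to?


First octet: 138
Binary: 10001010
10xxxxxx -> Class B (128-191)
Class B, default mask 255.255.0.0 (/16)


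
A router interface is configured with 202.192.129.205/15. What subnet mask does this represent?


/15 means 15 network bits, 17 host bits
Binary: 11111111111111100000000000000000
Mask: 255.254.0.0


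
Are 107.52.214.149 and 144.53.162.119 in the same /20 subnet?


Mask: 255.255.240.0
107.52.214.149 AND mask = 107.52.208.0
144.53.162.119 AND mask = 144.53.160.0
No, different subnets (107.52.208.0 vs 144.53.160.0)


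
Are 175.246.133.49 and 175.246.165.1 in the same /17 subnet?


Mask: 255.255.128.0
175.246.133.49 AND mask = 175.246.128.0
175.246.165.1 AND mask = 175.246.128.0
Yes, same subnet (175.246.128.0)


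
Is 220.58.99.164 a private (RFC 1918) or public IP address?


RFC 1918 private ranges:
  10.0.0.0/8 (10.0.0.0 - 10.255.255.255)
  172.16.0.0/12 (172.16.0.0 - 172.31.255.255)
  192.168.0.0/16 (192.168.0.0 - 192.168.255.255)
Public (not in any RFC 1918 range)


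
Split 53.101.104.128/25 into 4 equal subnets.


New prefix = 25 + 2 = 27
Each subnet has 32 addresses
  53.101.104.128/27
  53.101.104.160/27
  53.101.104.192/27
  53.101.104.224/27
Subnets: 53.101.104.128/27, 53.101.104.160/27, 53.101.104.192/27, 53.101.104.224/27


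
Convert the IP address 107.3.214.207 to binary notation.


107 = 01101011
3 = 00000011
214 = 11010110
207 = 11001111
Binary: 01101011.00000011.11010110.11001111


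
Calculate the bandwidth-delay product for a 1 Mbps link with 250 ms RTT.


BDP = bandwidth * RTT
= 1 Mbps * 250 ms
= 1 * 1e6 * 250 / 1000 bits
= 250000 bits
= 31250 bytes
= 30.5176 KB
BDP = 250000 bits (31250 bytes)


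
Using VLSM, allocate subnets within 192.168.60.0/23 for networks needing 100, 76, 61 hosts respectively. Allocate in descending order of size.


100 hosts -> /25 (126 usable): 192.168.60.0/25
76 hosts -> /25 (126 usable): 192.168.60.128/25
61 hosts -> /26 (62 usable): 192.168.61.0/26
Allocation: 192.168.60.0/25 (100 hosts, 126 usable); 192.168.60.128/25 (76 hosts, 126 usable); 192.168.61.0/26 (61 hosts, 62 usable)


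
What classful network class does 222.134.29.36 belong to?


First octet: 222
Binary: 11011110
110xxxxx -> Class C (192-223)
Class C, default mask 255.255.255.0 (/24)


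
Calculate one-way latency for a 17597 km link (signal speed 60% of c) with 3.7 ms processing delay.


Speed = 0.6 * 3e5 km/s = 180000 km/s
Propagation delay = 17597 / 180000 = 0.0978 s = 97.7611 ms
Processing delay = 3.7 ms
Total one-way latency = 101.4611 ms


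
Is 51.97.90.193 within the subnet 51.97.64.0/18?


Subnet network: 51.97.64.0
Test IP AND mask: 51.97.64.0
Yes, 51.97.90.193 is in 51.97.64.0/18


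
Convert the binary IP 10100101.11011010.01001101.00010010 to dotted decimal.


10100101 = 165
11011010 = 218
01001101 = 77
00010010 = 18
IP: 165.218.77.18


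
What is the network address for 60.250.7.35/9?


IP:   00111100.11111010.00000111.00100011
Mask: 11111111.10000000.00000000.00000000
AND operation:
Net:  00111100.10000000.00000000.00000000
Network: 60.128.0.0/9


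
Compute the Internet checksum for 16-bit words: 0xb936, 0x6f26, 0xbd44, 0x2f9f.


Sum all words (with carry folding):
+ 0xb936 = 0xb936
+ 0x6f26 = 0x285d
+ 0xbd44 = 0xe5a1
+ 0x2f9f = 0x1541
One's complement: ~0x1541
Checksum = 0xeabe


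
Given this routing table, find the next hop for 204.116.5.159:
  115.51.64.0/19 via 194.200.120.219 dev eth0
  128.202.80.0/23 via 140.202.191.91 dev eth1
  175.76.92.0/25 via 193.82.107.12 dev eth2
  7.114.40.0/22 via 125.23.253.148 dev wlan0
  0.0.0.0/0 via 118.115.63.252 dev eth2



Longest prefix match for 204.116.5.159:
  /19 115.51.64.0: no
  /23 128.202.80.0: no
  /25 175.76.92.0: no
  /22 7.114.40.0: no
  /0 0.0.0.0: MATCH
Selected: next-hop 118.115.63.252 via eth2 (matched /0)


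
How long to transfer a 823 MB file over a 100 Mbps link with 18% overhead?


Effective throughput = 100 * (1 - 18/100) = 82 Mbps
File size in Mb = 823 * 8 = 6584 Mb
Time = 6584 / 82
Time = 80.2927 seconds


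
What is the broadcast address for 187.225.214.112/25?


Network: 187.225.214.0/25
Host bits = 7
Set all host bits to 1:
Broadcast: 187.225.214.127


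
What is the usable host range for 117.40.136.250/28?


Network: 117.40.136.240
Broadcast: 117.40.136.255
First usable = network + 1
Last usable = broadcast - 1
Range: 117.40.136.241 to 117.40.136.254


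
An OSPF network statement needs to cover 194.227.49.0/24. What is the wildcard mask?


Subnet mask: 255.255.255.0
Wildcard = 255.255.255.255 - subnet mask
255 - 255 = 0
255 - 255 = 0
255 - 255 = 0
255 - 0 = 255
Wildcard: 0.0.0.255


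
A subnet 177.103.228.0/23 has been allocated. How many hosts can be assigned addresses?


Host bits = 32 - 23 = 9
Total addresses = 2^9 = 512
Usable = total - 2 (network and broadcast)
Usable hosts: 510


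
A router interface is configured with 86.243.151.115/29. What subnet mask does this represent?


/29 means 29 network bits, 3 host bits
Binary: 11111111111111111111111111111000
Mask: 255.255.255.248


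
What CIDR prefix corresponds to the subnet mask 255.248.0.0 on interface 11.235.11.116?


Binary: 11111111.11111000.00000000.00000000
Count leading 1s
Prefix: /13


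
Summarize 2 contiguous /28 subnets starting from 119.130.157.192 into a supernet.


Original prefix: /28
Number of subnets: 2 = 2^1
New prefix = 28 - 1 = 27
Supernet: 119.130.157.192/27


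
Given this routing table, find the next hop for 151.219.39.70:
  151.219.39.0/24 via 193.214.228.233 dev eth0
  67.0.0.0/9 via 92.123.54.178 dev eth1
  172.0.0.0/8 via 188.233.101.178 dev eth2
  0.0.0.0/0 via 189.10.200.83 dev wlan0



Longest prefix match for 151.219.39.70:
  /24 151.219.39.0: MATCH
  /9 67.0.0.0: no
  /8 172.0.0.0: no
  /0 0.0.0.0: MATCH
Selected: next-hop 193.214.228.233 via eth0 (matched /24)


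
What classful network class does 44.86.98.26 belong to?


First octet: 44
Binary: 00101100
0xxxxxxx -> Class A (1-126)
Class A, default mask 255.0.0.0 (/8)


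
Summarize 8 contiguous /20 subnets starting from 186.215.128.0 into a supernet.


Original prefix: /20
Number of subnets: 8 = 2^3
New prefix = 20 - 3 = 17
Supernet: 186.215.128.0/17


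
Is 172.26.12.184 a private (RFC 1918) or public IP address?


RFC 1918 private ranges:
  10.0.0.0/8 (10.0.0.0 - 10.255.255.255)
  172.16.0.0/12 (172.16.0.0 - 172.31.255.255)
  192.168.0.0/16 (192.168.0.0 - 192.168.255.255)
Private (in 172.16.0.0/12)


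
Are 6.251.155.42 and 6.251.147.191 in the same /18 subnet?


Mask: 255.255.192.0
6.251.155.42 AND mask = 6.251.128.0
6.251.147.191 AND mask = 6.251.128.0
Yes, same subnet (6.251.128.0)


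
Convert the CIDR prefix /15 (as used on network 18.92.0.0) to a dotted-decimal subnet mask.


/15 means 15 network bits, 17 host bits
Binary: 11111111111111100000000000000000
Mask: 255.254.0.0


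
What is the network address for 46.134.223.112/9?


IP:   00101110.10000110.11011111.01110000
Mask: 11111111.10000000.00000000.00000000
AND operation:
Net:  00101110.10000000.00000000.00000000
Network: 46.128.0.0/9


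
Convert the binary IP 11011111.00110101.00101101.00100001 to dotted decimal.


11011111 = 223
00110101 = 53
00101101 = 45
00100001 = 33
IP: 223.53.45.33


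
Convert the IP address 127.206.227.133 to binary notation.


127 = 01111111
206 = 11001110
227 = 11100011
133 = 10000101
Binary: 01111111.11001110.11100011.10000101


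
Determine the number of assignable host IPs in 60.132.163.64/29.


Host bits = 32 - 29 = 3
Total addresses = 2^3 = 8
Usable = total - 2 (network and broadcast)
Usable hosts: 6


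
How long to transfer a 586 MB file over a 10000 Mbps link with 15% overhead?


Effective throughput = 10000 * (1 - 15/100) = 8500 Mbps
File size in Mb = 586 * 8 = 4688 Mb
Time = 4688 / 8500
Time = 0.5515 seconds


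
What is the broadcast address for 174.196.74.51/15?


Network: 174.196.0.0/15
Host bits = 17
Set all host bits to 1:
Broadcast: 174.197.255.255


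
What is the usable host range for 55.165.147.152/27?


Network: 55.165.147.128
Broadcast: 55.165.147.159
First usable = network + 1
Last usable = broadcast - 1
Range: 55.165.147.129 to 55.165.147.158


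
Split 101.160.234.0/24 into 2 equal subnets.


New prefix = 24 + 1 = 25
Each subnet has 128 addresses
  101.160.234.0/25
  101.160.234.128/25
Subnets: 101.160.234.0/25, 101.160.234.128/25


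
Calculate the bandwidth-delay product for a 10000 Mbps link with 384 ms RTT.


BDP = bandwidth * RTT
= 10000 Mbps * 384 ms
= 10000 * 1e6 * 384 / 1000 bits
= 3840000000 bits
= 480000000 bytes
= 468750 KB
BDP = 3840000000 bits (480000000 bytes)


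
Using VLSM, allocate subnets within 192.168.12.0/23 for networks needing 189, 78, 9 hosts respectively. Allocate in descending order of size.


189 hosts -> /24 (254 usable): 192.168.12.0/24
78 hosts -> /25 (126 usable): 192.168.13.0/25
9 hosts -> /28 (14 usable): 192.168.13.128/28
Allocation: 192.168.12.0/24 (189 hosts, 254 usable); 192.168.13.0/25 (78 hosts, 126 usable); 192.168.13.128/28 (9 hosts, 14 usable)


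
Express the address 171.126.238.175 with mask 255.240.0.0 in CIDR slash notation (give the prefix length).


Binary: 11111111.11110000.00000000.00000000
Count leading 1s
Prefix: /12


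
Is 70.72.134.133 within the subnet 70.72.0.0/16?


Subnet network: 70.72.0.0
Test IP AND mask: 70.72.0.0
Yes, 70.72.134.133 is in 70.72.0.0/16


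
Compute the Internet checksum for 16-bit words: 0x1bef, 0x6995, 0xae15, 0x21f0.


Sum all words (with carry folding):
+ 0x1bef = 0x1bef
+ 0x6995 = 0x8584
+ 0xae15 = 0x339a
+ 0x21f0 = 0x558a
One's complement: ~0x558a
Checksum = 0xaa75


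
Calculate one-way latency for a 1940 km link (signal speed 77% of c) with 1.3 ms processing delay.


Speed = 0.77 * 3e5 km/s = 231000 km/s
Propagation delay = 1940 / 231000 = 0.0084 s = 8.3983 ms
Processing delay = 1.3 ms
Total one-way latency = 9.6983 ms


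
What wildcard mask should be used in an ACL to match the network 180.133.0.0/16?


Subnet mask: 255.255.0.0
Wildcard = 255.255.255.255 - subnet mask
255 - 255 = 0
255 - 255 = 0
255 - 0 = 255
255 - 0 = 255
Wildcard: 0.0.255.255


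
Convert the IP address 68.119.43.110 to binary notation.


68 = 01000100
119 = 01110111
43 = 00101011
110 = 01101110
Binary: 01000100.01110111.00101011.01101110


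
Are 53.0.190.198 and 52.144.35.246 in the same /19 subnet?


Mask: 255.255.224.0
53.0.190.198 AND mask = 53.0.160.0
52.144.35.246 AND mask = 52.144.32.0
No, different subnets (53.0.160.0 vs 52.144.32.0)


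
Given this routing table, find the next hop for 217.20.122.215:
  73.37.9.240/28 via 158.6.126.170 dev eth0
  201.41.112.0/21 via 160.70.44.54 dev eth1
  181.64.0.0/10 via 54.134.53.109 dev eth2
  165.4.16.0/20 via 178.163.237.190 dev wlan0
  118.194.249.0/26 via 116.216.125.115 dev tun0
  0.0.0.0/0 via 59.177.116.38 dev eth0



Longest prefix match for 217.20.122.215:
  /28 73.37.9.240: no
  /21 201.41.112.0: no
  /10 181.64.0.0: no
  /20 165.4.16.0: no
  /26 118.194.249.0: no
  /0 0.0.0.0: MATCH
Selected: next-hop 59.177.116.38 via eth0 (matched /0)
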